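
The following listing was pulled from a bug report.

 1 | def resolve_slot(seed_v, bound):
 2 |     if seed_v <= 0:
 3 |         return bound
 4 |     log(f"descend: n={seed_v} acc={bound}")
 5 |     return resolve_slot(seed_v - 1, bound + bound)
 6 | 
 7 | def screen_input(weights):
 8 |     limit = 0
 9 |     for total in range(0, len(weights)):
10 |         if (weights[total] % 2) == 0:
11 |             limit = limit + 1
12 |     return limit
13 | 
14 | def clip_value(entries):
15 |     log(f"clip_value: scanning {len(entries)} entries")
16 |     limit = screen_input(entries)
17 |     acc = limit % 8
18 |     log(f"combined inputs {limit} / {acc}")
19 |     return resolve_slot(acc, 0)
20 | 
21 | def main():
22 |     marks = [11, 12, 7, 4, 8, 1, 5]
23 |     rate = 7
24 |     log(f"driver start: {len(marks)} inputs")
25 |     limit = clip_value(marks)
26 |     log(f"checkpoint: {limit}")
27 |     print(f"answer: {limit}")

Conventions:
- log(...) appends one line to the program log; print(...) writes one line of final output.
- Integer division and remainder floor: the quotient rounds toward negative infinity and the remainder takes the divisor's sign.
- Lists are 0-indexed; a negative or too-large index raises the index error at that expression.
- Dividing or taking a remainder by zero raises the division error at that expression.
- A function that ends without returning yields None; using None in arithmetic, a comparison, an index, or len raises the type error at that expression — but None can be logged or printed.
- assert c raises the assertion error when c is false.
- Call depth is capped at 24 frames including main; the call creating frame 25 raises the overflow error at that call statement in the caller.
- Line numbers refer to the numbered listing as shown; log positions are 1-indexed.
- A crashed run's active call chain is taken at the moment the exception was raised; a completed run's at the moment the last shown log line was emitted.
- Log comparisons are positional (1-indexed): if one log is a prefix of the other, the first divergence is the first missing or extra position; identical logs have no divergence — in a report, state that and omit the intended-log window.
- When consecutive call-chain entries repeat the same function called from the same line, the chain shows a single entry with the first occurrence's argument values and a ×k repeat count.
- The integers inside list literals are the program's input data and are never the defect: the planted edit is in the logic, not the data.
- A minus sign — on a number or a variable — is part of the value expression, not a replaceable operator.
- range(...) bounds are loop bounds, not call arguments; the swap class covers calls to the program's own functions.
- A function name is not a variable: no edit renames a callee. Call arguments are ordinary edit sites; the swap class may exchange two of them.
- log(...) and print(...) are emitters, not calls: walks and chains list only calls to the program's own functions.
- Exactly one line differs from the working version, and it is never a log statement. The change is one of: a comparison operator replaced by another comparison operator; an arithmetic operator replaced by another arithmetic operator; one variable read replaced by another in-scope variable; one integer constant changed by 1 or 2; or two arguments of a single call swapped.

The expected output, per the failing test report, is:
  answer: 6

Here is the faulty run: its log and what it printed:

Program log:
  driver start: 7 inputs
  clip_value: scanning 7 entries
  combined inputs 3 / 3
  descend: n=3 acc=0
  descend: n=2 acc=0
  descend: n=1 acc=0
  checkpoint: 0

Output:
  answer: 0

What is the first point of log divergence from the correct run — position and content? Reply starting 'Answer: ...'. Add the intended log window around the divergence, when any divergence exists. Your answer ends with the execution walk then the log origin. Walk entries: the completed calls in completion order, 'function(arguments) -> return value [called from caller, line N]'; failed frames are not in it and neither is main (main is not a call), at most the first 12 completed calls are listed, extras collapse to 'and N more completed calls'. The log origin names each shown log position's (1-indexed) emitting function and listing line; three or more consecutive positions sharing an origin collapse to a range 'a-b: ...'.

Answer: at position 5 the run shows 'descend: n=2 acc=0' where the working version logs 'descend: n=2 acc=3'.
Intended log window:
  3: combined inputs 3 / 3
  4: descend: n=3 acc=0
  5: descend: n=2 acc=3
  6: descend: n=1 acc=5
Execution walk:
  screen_input([11, 12, 7, 4, 8, 1, 5]) -> 3  [called from clip_value, line 16]
  resolve_slot(0, 0) -> 0  [called from resolve_slot, line 5]
  resolve_slot(1, 0) -> 0  [called from resolve_slot, line 5]
  resolve_slot(2, 0) -> 0  [called from resolve_slot, line 5]
  resolve_slot(3, 0) -> 0  [called from clip_value, line 19]
  clip_value([11, 12, 7, 4, 8, 1, 5]) -> 0  [called from main, line 25]
Origin of each log line:
  1 — main, line 24
  2 — clip_value, line 15
  3 — clip_value, line 18
  4-6 — resolve_slot, line 4
  7 — main, line 26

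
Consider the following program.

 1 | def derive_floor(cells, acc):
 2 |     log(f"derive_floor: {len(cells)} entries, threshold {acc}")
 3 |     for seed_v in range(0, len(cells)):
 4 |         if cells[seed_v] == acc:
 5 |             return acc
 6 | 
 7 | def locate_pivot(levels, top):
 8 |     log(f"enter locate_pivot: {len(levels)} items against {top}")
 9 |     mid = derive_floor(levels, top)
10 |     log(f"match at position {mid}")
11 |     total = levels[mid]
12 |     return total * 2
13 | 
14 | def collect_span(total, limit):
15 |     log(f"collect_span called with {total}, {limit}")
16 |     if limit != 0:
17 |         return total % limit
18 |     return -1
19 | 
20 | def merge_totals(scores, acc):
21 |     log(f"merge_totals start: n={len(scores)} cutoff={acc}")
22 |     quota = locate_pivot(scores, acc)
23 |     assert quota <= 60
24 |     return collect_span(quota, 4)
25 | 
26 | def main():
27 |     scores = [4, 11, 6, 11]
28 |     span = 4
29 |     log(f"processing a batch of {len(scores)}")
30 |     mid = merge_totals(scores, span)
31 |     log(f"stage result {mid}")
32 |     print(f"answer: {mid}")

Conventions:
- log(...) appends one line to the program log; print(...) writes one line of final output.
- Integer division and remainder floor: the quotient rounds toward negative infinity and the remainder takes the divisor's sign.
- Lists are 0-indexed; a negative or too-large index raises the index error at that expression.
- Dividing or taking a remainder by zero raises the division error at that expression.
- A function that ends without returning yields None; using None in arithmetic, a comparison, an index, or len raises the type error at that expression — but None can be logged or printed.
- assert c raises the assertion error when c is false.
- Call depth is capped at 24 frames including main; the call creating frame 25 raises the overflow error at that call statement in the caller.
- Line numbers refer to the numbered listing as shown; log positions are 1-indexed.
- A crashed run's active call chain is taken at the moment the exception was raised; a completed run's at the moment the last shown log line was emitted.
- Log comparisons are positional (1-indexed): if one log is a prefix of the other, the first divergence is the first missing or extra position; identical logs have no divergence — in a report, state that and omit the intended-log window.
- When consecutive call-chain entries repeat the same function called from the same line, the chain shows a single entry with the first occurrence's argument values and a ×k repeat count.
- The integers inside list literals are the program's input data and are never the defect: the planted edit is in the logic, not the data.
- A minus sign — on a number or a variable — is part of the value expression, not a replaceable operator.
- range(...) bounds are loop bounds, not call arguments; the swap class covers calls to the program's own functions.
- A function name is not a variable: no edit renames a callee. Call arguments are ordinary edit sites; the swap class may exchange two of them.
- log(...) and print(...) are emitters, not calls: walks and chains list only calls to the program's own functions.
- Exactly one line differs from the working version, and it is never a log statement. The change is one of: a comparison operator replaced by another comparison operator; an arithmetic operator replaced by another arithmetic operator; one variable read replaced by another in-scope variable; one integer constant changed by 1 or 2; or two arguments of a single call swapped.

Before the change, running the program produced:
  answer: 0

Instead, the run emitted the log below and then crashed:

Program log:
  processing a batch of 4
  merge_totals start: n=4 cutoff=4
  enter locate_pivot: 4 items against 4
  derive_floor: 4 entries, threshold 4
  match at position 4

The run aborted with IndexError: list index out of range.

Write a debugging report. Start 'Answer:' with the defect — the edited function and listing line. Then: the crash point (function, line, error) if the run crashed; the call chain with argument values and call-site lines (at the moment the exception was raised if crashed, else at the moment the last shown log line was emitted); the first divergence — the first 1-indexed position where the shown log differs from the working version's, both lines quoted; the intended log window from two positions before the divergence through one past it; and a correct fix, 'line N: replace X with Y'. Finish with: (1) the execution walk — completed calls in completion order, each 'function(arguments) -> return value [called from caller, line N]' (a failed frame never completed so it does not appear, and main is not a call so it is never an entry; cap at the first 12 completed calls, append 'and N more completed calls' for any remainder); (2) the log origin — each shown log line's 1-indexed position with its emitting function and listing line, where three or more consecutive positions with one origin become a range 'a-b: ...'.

Answer: the defect is in derive_floor at line 5.
Key observation: The log first diverges at position 5: the faulty run prints 'match at position 4' where the working version prints 'match at position 0'.
Crash: locate_pivot, line 11, IndexError.
Call chain: main -> merge_totals([4, 11, 6, 11], 4) (called at line 30) -> locate_pivot([4, 11, 6, 11], 4) (called at line 22).
First divergence: position 5 — shown 'match at position 4', intended 'match at position 0'.
Intended log window:
  3: enter locate_pivot: 4 items against 4
  4: derive_floor: 4 entries, threshold 4
  5: match at position 0
  6: collect_span called with 8, 4
Execution walk:
  derive_floor([4, 11, 6, 11], 4) -> 4  [called from locate_pivot, line 9]
Origin of each log line:
  1: emitted by main (line 29)
  2: emitted by merge_totals (line 21)
  3: emitted by locate_pivot (line 8)
  4: emitted by derive_floor (line 2)
  5: emitted by locate_pivot (line 10)
A correct fix: line 5: replace `acc` with `seed_v`.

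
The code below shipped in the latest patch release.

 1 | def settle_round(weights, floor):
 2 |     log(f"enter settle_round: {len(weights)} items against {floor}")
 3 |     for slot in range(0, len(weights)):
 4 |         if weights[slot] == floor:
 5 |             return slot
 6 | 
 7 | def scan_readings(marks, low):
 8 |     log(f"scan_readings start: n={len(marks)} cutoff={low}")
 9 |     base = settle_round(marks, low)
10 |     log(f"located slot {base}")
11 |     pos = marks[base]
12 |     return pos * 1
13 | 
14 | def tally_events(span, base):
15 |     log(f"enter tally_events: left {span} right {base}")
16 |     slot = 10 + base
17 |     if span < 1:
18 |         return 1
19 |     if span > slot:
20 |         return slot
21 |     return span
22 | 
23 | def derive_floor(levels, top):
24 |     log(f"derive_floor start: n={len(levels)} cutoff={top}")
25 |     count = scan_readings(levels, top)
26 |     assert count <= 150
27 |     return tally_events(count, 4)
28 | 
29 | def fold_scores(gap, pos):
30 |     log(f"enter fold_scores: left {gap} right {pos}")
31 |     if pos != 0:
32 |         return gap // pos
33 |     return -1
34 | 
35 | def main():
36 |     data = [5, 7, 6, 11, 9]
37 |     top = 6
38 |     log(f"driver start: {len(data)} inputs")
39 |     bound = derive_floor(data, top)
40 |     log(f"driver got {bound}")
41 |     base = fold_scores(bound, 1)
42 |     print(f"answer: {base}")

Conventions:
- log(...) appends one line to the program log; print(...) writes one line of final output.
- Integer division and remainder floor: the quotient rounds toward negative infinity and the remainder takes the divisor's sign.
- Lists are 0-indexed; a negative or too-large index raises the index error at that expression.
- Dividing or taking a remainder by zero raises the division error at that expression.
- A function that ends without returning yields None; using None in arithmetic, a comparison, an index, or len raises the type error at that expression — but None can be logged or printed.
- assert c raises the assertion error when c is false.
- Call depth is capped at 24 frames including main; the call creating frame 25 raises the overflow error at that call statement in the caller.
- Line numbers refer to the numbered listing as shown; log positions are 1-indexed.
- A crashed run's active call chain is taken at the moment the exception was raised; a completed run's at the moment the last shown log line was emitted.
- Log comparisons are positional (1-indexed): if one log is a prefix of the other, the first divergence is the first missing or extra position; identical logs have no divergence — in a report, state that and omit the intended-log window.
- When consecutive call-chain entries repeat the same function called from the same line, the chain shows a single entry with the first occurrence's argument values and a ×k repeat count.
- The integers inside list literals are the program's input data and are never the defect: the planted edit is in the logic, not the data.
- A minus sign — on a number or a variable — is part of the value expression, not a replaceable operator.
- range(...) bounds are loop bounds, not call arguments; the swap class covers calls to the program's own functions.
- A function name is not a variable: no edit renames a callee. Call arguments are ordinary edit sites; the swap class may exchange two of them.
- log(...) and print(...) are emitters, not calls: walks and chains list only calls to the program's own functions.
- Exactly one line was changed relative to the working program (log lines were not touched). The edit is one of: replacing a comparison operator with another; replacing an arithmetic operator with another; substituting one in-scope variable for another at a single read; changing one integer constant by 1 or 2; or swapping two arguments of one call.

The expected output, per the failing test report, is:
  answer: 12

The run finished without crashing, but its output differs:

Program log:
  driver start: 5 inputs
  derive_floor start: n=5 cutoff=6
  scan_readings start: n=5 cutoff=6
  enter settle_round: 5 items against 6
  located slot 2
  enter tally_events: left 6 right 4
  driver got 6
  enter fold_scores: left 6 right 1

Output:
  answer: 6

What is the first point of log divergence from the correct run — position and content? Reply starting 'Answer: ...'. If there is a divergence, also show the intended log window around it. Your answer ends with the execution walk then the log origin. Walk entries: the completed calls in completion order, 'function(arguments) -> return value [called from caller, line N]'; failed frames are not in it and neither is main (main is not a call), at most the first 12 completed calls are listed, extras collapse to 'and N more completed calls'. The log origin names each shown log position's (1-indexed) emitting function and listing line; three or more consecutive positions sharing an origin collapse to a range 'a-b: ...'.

Answer: at position 6 the run shows 'enter tally_events: left 6 right 4' where the working version logs 'enter tally_events: left 12 right 4'.
Intended log window:
  4: enter settle_round: 5 items against 6
  5: located slot 2
  6: enter tally_events: left 12 right 4
  7: driver got 12
Execution walk:
  settle_round([5, 7, 6, 11, 9], 6) -> 2  [called from scan_readings, line 9]
  scan_readings([5, 7, 6, 11, 9], 6) -> 6  [called from derive_floor, line 25]
  tally_events(6, 4) -> 6  [called from derive_floor, line 27]
  derive_floor([5, 7, 6, 11, 9], 6) -> 6  [called from main, line 39]
  fold_scores(6, 1) -> 6  [called from main, line 41]
Log line origins:
  1 — main, line 38
  2 — derive_floor, line 24
  3 — scan_readings, line 8
  4 — settle_round, line 2
  5 — scan_readings, line 10
  6 — tally_events, line 15
  7 — main, line 40
  8 — fold_scores, line 30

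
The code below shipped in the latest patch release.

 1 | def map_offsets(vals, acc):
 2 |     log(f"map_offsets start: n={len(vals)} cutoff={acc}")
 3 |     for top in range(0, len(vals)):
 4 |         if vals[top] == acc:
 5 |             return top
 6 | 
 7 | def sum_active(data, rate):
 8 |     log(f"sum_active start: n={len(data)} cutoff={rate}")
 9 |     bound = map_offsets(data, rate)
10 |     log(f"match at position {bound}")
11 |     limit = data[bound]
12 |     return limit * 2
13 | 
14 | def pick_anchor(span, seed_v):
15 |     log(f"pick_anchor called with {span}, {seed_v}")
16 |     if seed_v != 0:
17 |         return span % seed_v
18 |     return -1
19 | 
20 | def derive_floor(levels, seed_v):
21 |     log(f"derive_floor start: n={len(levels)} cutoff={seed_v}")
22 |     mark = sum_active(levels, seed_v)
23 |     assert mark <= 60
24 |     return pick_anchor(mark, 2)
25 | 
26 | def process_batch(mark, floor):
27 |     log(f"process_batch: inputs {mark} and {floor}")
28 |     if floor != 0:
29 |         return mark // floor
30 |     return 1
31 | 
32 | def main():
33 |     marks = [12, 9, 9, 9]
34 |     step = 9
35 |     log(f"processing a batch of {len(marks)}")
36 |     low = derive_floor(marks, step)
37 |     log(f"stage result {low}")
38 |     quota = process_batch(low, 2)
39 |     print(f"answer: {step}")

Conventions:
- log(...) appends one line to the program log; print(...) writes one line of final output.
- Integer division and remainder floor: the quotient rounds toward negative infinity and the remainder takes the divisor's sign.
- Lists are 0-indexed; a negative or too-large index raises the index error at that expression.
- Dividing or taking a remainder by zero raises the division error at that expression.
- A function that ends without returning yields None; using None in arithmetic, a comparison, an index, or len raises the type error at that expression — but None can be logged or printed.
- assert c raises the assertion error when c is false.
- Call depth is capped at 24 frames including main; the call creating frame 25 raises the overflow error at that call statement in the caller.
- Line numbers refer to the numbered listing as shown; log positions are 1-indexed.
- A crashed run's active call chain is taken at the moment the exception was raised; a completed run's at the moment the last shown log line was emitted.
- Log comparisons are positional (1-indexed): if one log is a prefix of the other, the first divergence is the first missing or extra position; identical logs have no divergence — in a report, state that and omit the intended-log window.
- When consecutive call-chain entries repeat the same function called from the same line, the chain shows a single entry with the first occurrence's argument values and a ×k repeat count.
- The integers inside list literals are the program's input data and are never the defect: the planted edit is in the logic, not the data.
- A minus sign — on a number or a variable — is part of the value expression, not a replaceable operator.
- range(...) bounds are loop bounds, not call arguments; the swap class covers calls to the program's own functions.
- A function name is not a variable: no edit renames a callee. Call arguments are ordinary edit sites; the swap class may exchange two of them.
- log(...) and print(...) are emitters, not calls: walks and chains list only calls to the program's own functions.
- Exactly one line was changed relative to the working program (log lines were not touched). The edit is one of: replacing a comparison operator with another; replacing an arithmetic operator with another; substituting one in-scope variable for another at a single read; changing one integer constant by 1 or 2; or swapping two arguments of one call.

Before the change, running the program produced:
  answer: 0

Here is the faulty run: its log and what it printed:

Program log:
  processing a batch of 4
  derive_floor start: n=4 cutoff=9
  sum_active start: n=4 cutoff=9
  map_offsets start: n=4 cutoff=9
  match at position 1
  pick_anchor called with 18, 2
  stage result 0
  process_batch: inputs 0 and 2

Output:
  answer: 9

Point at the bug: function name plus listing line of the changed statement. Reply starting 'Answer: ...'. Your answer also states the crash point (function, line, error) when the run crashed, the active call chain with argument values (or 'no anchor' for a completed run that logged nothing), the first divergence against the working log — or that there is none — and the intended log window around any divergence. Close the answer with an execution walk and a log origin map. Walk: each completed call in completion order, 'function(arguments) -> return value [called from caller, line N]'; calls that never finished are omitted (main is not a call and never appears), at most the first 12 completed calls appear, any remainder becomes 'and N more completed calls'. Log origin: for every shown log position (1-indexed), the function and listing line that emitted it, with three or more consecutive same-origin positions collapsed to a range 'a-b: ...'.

Answer: the defect is in main at line 39.
Key fact: Every logged value matches the working version; the printed result is what differs.
Call chain: main -> process_batch(0, 2) (called at line 38).
First divergence: none (the log streams are identical).
Execution walk:
  map_offsets([12, 9, 9, 9], 9) -> 1  [called from sum_active, line 9]
  sum_active([12, 9, 9, 9], 9) -> 18  [called from derive_floor, line 22]
  pick_anchor(18, 2) -> 0  [called from derive_floor, line 24]
  derive_floor([12, 9, 9, 9], 9) -> 0  [called from main, line 36]
  process_batch(0, 2) -> 0  [called from main, line 38]
Log origins:
  1 — main, line 35
  2 — derive_floor, line 21
  3 — sum_active, line 8
  4 — map_offsets, line 2
  5 — sum_active, line 10
  6 — pick_anchor, line 15
  7 — main, line 37
  8 — process_batch, line 27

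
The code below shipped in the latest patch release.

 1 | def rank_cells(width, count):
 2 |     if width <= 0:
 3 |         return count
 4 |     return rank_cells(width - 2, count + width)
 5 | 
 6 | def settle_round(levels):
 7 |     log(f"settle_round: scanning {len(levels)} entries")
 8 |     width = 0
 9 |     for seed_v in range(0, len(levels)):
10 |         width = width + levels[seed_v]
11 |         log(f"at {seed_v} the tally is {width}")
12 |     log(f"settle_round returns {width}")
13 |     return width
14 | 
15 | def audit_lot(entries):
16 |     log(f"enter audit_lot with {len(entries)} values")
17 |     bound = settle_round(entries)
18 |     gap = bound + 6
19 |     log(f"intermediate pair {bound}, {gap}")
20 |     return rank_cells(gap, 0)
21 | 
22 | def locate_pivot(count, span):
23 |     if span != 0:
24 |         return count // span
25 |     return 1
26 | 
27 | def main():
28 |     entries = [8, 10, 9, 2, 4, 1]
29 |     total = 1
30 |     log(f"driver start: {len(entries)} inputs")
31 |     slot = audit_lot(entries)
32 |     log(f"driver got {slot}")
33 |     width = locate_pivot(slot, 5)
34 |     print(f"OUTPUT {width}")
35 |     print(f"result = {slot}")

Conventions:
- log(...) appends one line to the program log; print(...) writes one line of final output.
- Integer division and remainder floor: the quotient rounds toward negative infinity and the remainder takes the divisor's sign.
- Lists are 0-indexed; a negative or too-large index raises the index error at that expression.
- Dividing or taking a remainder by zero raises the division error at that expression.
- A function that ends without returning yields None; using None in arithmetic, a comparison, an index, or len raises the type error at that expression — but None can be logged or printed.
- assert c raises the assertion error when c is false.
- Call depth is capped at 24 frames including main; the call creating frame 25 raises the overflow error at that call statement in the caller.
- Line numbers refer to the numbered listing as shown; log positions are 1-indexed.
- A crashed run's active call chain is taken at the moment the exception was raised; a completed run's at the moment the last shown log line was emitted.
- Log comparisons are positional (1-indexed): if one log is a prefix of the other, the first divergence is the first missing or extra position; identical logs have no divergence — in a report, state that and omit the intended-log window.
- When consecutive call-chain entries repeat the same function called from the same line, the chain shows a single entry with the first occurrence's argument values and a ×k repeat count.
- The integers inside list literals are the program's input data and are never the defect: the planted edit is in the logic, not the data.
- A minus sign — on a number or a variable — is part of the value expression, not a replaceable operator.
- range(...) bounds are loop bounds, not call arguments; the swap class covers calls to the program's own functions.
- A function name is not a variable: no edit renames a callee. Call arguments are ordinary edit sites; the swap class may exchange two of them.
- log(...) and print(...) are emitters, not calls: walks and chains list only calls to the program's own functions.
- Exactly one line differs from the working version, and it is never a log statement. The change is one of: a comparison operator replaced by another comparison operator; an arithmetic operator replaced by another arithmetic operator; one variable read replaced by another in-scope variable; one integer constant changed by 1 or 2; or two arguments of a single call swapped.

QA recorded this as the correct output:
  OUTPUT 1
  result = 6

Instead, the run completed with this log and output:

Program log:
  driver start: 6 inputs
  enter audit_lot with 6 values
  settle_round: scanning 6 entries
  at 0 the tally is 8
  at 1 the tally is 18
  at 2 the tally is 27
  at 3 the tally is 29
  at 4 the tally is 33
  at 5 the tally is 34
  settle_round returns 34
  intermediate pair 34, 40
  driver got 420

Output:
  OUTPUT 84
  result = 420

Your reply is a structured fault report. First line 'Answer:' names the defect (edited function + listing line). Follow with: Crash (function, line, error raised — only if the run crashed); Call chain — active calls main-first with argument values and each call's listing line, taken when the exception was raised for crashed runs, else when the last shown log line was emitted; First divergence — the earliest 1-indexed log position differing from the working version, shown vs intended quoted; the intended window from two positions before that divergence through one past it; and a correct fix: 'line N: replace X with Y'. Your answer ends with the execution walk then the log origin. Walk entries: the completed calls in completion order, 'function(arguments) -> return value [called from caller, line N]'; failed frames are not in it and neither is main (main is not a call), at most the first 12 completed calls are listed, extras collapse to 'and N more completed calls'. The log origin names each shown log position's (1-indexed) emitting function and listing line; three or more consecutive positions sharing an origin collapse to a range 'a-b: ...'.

Answer: the defect is in audit_lot at line 18.
Key fact: Position 11 is the first bad log line: 'intermediate pair 34, 40' should read 'intermediate pair 34, 4'.
Call chain: main.
First divergence: position 11; shown 'intermediate pair 34, 40' vs intended 'intermediate pair 34, 4'.
Intended log window:
  9: at 5 the tally is 34
  10: settle_round returns 34
  11: intermediate pair 34, 4
  12: driver got 6
Execution walk:
  settle_round([8, 10, 9, 2, 4, 1]) -> 34  [called from audit_lot, line 17]
  rank_cells(0, 420) -> 420  [called from rank_cells, line 4]
  rank_cells(2, 418) -> 420  [called from rank_cells, line 4]
  rank_cells(4, 414) -> 420  [called from rank_cells, line 4]
  rank_cells(6, 408) -> 420  [called from rank_cells, line 4]
  rank_cells(8, 400) -> 420  [called from rank_cells, line 4]
  rank_cells(10, 390) -> 420  [called from rank_cells, line 4]
  rank_cells(12, 378) -> 420  [called from rank_cells, line 4]
  rank_cells(14, 364) -> 420  [called from rank_cells, line 4]
  rank_cells(16, 348) -> 420  [called from rank_cells, line 4]
  rank_cells(18, 330) -> 420  [called from rank_cells, line 4]
  rank_cells(20, 310) -> 420  [called from rank_cells, line 4]
  ... and 12 more completed calls
Origin of each log line:
  1: emitted by main (line 30)
  2: emitted by audit_lot (line 16)
  3: emitted by settle_round (line 7)
  4-9: emitted by settle_round (line 11)
  10: emitted by settle_round (line 12)
  11: emitted by audit_lot (line 19)
  12: emitted by main (line 32)
A correct fix: line 18: replace `+` with `%`.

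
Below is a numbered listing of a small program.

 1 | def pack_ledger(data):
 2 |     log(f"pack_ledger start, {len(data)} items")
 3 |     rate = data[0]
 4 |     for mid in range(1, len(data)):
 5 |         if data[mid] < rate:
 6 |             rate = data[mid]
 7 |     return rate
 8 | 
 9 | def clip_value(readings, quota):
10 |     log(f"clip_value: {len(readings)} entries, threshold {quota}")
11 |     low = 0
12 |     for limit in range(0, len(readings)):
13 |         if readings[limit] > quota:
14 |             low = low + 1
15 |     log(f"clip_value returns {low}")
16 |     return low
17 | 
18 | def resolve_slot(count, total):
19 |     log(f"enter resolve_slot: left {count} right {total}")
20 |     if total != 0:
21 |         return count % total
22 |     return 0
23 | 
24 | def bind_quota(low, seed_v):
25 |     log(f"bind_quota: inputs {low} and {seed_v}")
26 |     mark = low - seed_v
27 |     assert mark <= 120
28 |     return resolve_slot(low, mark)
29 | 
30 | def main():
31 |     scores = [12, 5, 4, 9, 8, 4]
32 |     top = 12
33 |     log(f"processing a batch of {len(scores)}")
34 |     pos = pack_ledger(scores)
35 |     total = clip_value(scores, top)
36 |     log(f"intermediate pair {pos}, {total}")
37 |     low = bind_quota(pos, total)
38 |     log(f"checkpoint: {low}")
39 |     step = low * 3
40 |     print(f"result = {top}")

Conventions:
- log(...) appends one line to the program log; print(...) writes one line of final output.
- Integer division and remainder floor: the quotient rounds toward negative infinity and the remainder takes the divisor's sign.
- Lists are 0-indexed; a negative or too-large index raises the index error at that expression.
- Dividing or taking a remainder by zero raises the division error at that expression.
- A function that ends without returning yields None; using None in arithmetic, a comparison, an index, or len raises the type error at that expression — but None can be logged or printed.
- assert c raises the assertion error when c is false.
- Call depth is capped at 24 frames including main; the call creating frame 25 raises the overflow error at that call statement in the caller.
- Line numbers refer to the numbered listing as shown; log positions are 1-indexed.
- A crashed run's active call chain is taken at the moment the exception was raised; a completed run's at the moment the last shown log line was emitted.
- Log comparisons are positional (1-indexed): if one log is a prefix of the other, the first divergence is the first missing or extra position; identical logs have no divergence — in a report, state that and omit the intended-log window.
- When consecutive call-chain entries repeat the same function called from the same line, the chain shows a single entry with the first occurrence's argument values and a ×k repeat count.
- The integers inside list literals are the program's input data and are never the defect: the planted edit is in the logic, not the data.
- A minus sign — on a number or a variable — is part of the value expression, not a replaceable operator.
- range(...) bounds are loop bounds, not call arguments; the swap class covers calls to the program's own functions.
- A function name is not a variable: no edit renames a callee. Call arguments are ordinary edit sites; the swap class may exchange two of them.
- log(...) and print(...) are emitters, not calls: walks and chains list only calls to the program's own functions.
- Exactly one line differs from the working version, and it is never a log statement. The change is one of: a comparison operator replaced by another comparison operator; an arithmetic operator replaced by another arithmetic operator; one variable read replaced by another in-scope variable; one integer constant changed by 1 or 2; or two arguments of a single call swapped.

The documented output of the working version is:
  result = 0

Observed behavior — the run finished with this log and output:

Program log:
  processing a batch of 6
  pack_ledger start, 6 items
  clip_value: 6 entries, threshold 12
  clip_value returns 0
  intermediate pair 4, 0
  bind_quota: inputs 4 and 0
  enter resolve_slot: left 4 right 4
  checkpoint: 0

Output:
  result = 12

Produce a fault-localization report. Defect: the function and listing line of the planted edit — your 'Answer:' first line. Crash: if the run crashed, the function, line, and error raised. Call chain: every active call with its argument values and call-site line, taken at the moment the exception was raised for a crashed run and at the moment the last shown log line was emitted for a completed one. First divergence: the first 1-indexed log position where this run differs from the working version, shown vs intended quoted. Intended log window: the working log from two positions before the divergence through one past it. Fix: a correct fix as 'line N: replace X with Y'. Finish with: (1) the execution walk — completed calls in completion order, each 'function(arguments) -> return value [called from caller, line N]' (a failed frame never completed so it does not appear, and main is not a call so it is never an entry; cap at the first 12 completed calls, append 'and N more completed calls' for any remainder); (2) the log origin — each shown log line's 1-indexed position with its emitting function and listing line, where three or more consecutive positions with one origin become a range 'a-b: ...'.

Answer: the defect is in main at line 40.
Core observation: Nothing in the log betrays the bug — only the output does.
Call chain: main.
First divergence: there is none — every log position agrees.
Execution walk:
  pack_ledger([12, 5, 4, 9, 8, 4]) -> 4  [called from main, line 34]
  clip_value([12, 5, 4, 9, 8, 4], 12) -> 0  [called from main, line 35]
  resolve_slot(4, 4) -> 0  [called from bind_quota, line 28]
  bind_quota(4, 0) -> 0  [called from main, line 37]
Origin of each log line:
  1: emitted by main (line 33)
  2: emitted by pack_ledger (line 2)
  3: emitted by clip_value (line 10)
  4: emitted by clip_value (line 15)
  5: emitted by main (line 36)
  6: emitted by bind_quota (line 25)
  7: emitted by resolve_slot (line 19)
  8: emitted by main (line 38)
A correct fix: line 40: replace `top` with `step`.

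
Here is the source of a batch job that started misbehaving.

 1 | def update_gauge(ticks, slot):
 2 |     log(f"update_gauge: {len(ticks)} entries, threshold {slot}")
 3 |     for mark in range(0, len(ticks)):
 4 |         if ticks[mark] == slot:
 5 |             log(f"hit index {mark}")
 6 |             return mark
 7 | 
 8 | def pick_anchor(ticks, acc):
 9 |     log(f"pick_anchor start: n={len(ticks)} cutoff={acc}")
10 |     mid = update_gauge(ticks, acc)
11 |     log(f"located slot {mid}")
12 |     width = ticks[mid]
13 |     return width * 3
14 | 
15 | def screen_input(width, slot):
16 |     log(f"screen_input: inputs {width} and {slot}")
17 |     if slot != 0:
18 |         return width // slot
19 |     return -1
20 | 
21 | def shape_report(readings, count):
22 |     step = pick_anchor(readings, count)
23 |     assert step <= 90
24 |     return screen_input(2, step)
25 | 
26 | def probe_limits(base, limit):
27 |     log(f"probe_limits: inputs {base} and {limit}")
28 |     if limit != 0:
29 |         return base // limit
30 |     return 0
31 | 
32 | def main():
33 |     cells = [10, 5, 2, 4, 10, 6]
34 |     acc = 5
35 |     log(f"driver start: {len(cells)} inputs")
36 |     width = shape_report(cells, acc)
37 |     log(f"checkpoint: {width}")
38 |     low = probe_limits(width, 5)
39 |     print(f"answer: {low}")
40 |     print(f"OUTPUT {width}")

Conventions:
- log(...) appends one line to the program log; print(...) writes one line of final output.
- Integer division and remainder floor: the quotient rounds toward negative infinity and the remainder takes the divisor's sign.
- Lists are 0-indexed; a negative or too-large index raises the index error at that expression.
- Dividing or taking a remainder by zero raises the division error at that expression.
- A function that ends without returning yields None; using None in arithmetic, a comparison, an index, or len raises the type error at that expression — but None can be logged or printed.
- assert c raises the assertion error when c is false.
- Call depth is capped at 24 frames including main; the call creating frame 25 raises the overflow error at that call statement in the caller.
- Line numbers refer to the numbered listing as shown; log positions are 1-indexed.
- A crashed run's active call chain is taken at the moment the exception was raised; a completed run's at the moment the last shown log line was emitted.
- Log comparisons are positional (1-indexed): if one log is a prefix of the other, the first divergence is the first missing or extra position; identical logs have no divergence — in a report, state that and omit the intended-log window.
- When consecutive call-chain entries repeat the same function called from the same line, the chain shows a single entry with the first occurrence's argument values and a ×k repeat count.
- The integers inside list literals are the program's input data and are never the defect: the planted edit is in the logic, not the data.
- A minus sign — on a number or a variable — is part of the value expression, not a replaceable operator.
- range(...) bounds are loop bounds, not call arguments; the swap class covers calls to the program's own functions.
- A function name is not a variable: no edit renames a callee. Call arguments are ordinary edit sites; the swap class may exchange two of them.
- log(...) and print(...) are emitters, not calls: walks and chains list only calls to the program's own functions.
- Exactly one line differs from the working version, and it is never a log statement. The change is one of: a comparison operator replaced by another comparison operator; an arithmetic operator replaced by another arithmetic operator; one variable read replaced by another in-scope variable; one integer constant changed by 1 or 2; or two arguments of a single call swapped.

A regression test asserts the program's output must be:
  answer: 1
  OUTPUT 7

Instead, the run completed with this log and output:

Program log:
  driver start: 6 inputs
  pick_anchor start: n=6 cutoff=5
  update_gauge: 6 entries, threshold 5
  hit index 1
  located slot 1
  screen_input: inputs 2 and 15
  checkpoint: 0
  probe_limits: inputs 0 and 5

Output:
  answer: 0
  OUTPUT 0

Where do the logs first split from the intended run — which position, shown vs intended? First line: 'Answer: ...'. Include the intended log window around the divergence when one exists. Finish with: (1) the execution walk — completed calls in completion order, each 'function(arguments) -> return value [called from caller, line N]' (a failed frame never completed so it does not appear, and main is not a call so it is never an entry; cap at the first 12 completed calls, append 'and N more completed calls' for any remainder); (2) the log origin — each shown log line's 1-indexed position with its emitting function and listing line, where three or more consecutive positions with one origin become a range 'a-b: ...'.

Answer: position 6; shown 'screen_input: inputs 2 and 15' vs intended 'screen_input: inputs 15 and 2'.
Intended log window:
  4: hit index 1
  5: located slot 1
  6: screen_input: inputs 15 and 2
  7: checkpoint: 7
Execution walk:
  update_gauge([10, 5, 2, 4, 10, 6], 5) -> 1  [called from pick_anchor, line 10]
  pick_anchor([10, 5, 2, 4, 10, 6], 5) -> 15  [called from shape_report, line 22]
  screen_input(2, 15) -> 0  [called from shape_report, line 24]
  shape_report([10, 5, 2, 4, 10, 6], 5) -> 0  [called from main, line 36]
  probe_limits(0, 5) -> 0  [called from main, line 38]
Log origin:
  1: logged in main at line 35
  2: logged in pick_anchor at line 9
  3: logged in update_gauge at line 2
  4: logged in update_gauge at line 5
  5: logged in pick_anchor at line 11
  6: logged in screen_input at line 16
  7: logged in main at line 37
  8: logged in probe_limits at line 27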